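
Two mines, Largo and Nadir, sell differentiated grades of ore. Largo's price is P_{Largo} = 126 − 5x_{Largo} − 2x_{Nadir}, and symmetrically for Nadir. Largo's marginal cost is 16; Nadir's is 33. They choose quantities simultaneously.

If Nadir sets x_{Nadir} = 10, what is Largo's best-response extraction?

9

Mine Largo's profit: π = x_{Largo}(126 − 5x_{Largo} − 2x_{Nadir}) − 16x_{Largo}.
∂π/∂x_{Largo} = 110 − 10x_{Largo} − 2x_{Nadir} = 0 ⇒ x_{Largo} = 11 − 0.2x_{Nadir}.
At x_{Nadir} = 10: x_{Largo} = 11 − 0.2·10 = 9.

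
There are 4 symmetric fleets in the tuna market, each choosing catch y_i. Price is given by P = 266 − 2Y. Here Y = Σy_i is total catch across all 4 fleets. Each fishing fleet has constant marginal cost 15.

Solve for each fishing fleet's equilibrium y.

A representative fishing fleet's profit is π_i = y_i(266 − 2Y) − 15y_i, with Y = y_i + Σ_{j≠i} y_j.
First-order condition: 251 − 4y_i − 2Σ_{j≠i} y_j = 0.
Imposing symmetry (y_j = y for all j) turns Σ_{j≠i} y_j into 3y, so 251 = 10y and y = 25.1.

25.1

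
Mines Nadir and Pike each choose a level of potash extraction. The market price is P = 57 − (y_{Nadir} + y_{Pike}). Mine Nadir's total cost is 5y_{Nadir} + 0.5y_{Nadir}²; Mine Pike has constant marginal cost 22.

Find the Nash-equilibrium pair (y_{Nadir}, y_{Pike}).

Mine Nadir's profit: π = y_{Nadir}(57 − (y_{Nadir} + y_{Pike})) − 5y_{Nadir} − 0.5y_{Nadir}².
∂π/∂y_{Nadir} = 52 − 3y_{Nadir} − y_{Pike} = 0, so y_{Nadir} = 52/3 − (1/3)y_{Pike}.
For Pike: ∂π/∂y_{Pike} = 35 − 2y_{Pike} − y_{Nadir} = 0 ⇒ y_{Pike} = 17.5 − 0.5y_{Nadir}.
Plugging y_{Pike} into Nadir's best response: y_{Nadir} = 52/3 − (1/3)(17.5 − 0.5y_{Nadir}) ⇒ (5/6)y_{Nadir} = 11.5, so y_{Nadir} = 13.8.
Then y_{Pike} = 17.5 − 0.5·13.8 = 10.6.

13.8, 10.6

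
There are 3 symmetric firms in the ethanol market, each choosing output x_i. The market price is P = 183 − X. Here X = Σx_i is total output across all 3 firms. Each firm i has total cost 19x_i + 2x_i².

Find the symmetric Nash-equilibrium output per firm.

A representative firm's profit is π_i = x_i(183 − X) − 19x_i − 2x_i², with X = x_i + Σ_{j≠i} x_j.
First-order condition: 164 − 6x_i − Σ_{j≠i} x_j = 0.
Imposing symmetry (x_j = x for all j) turns Σ_{j≠i} x_j into 2x, so 164 = 8x and x = 20.5.

20.5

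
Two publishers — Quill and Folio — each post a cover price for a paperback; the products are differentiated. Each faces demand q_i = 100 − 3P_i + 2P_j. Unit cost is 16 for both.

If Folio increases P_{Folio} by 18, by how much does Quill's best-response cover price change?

6

Quill's profit: π = (P_{Quill} − 16)(100 − 3P_{Quill} + 2P_{Folio}).
∂π/∂P_{Quill} = 148 − 6P_{Quill} + 2P_{Folio} = 0 ⇒ P_{Quill} = 74/3 + (1/3)P_{Folio}.
The reaction-function slope is 1/3, so an 18-unit rise in P_{Folio} moves P_{Quill} by 1/3 × 18 = 6. Quill's best response rises — the actions are strategic complements.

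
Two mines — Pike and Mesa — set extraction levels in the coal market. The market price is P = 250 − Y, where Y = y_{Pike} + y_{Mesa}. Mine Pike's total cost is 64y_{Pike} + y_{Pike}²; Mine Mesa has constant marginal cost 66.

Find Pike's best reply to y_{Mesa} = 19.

Mine Pike's profit: π = y_{Pike}(250 − (y_{Pike} + y_{Mesa})) − 64y_{Pike} − y_{Pike}².
∂π/∂y_{Pike} = 186 − 4y_{Pike} − y_{Mesa} = 0, so y_{Pike} = 46.5 − 0.25y_{Mesa}.
At y_{Mesa} = 19: y_{Pike} = 46.5 − 0.25·19 = 41.75.

41.75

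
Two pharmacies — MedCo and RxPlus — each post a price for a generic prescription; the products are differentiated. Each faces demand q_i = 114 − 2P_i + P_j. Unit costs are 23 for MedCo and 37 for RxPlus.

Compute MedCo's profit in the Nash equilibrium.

2073.68

MedCo's profit: π = (P_{MedCo} − 23)(114 − 2P_{MedCo} + P_{RxPlus}).
∂π/∂P_{MedCo} = 160 − 4P_{MedCo} + P_{RxPlus} = 0 ⇒ P_{MedCo} = 40 + 0.25P_{RxPlus}.
Similarly P_{RxPlus} = 47 + 0.25P_{MedCo}.
Solving the two reaction functions simultaneously: (1 − (0.25)(0.25))P_{MedCo} = 40 + 0.25·47, so 0.9375P_{MedCo} = 51.75 and P_{MedCo} = 55.2.
Then P_{RxPlus} = 47 + 0.25·55.2 = 60.8.
q_{MedCo} = 114 − 2·55.2 + 60.8 = 64.4.
Profit = (55.2 − 23)·64.4 = 2073.68.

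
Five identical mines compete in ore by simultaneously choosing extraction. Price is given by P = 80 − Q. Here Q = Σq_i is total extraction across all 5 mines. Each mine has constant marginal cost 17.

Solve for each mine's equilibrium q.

A representative mine's profit is π_i = q_i(80 − Q) − 17q_i, with Q = q_i + Σ_{j≠i} q_j.
First-order condition: 63 − 2q_i − Σ_{j≠i} q_j = 0.
In a symmetric equilibrium every mine chooses the same q, so Σ_{j≠i} q_j = 4q. The condition becomes 63 − 6q = 0, giving q = 63/6 = 10.5.

10.5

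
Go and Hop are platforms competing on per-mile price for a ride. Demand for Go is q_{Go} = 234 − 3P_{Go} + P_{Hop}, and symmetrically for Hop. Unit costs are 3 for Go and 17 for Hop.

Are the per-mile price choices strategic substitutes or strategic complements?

strategic complements

Go's profit: π = (P_{Go} − 3)(234 − 3P_{Go} + P_{Hop}).
∂π/∂P_{Go} = 243 − 6P_{Go} + P_{Hop} = 0 ⇒ P_{Go} = 40.5 + (1/6)P_{Hop}.
The best-response slope dP_{Go}/dP_{Hop} = 1/6 > 0: the reaction function is upward-sloping, so the choices are strategic complements.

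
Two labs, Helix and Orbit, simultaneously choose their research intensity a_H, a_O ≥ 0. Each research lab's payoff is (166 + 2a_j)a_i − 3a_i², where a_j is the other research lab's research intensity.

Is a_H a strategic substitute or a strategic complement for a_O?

strategic complements

Helix's payoff is (166 + 2a_O)a_H − 3a_H².
∂π/∂a_H = 166 + 2a_O − 6a_H = 0, so a_H = 83/3 + (1/3)a_O.
The best-response slope da_H/da_O = 1/3 > 0: the reaction function is upward-sloping, so the choices are strategic complements.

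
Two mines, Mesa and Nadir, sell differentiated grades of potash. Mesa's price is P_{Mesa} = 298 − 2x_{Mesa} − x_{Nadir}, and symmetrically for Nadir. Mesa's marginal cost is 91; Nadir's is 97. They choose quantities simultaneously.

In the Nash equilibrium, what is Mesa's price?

Mine Mesa's profit: π = x_{Mesa}(298 − 2x_{Mesa} − x_{Nadir}) − 91x_{Mesa}.
∂π/∂x_{Mesa} = 207 − 4x_{Mesa} − x_{Nadir} = 0 ⇒ x_{Mesa} = 51.75 − 0.25x_{Nadir}.
Similarly x_{Nadir} = 50.25 − 0.25x_{Mesa}.
Substituting the second reaction function into the first: x_{Mesa} = 51.75 − 0.25(50.25 − 0.25x_{Mesa}), which gives 0.9375x_{Mesa} = 39.1875 ⇒ x_{Mesa} = 41.8.
Then x_{Nadir} = 50.25 − 0.25·41.8 = 39.8.
P_{Mesa} = 298 − 2·41.8 − 39.8 = 174.6.

174.6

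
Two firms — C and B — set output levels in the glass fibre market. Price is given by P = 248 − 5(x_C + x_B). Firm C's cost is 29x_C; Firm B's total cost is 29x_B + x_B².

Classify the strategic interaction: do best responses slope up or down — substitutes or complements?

strategic substitutes

Firm C's profit: π = x_C(248 − 5(x_C + x_B)) − 29x_C.
∂π/∂x_C = 219 − 10x_C − 5x_B = 0, so x_C = 21.9 − 0.5x_B.
The best-response slope dx_C/dx_B = −0.5 < 0: the reaction function is downward-sloping, so the choices are strategic substitutes.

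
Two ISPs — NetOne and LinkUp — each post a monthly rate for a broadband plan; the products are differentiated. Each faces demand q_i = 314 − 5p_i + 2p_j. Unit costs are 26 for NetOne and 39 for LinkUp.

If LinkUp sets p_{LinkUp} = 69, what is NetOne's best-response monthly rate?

58.2

NetOne's profit: π = (p_{NetOne} − 26)(314 − 5p_{NetOne} + 2p_{LinkUp}).
∂π/∂p_{NetOne} = 444 − 10p_{NetOne} + 2p_{LinkUp} = 0 ⇒ p_{NetOne} = 44.4 + 0.2p_{LinkUp}.
At p_{LinkUp} = 69: p_{NetOne} = 44.4 + 0.2·69 = 58.2.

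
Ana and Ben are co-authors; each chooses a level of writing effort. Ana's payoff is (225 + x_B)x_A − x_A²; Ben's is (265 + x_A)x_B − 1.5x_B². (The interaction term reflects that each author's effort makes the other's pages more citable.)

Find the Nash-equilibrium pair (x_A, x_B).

Expanding Ana's payoff: 225x_A + x_Bx_A − x_A².
∂π/∂x_A = 225 + x_B − 2x_A = 0, so x_A = 112.5 + 0.5x_B.
Likewise for Ben: x_B = 265/3 + (1/3)x_A.
Solving the two reaction functions simultaneously: (1 − (0.5)(1/3))x_A = 112.5 + 0.5·(265/3), so (5/6)x_A = 470/3 and x_A = 188.
Then x_B = 265/3 + (1/3)·188 = 151.

188, 151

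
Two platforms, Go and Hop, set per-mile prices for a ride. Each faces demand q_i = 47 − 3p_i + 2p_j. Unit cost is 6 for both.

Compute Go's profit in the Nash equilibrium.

315.1875

Go's profit: π = (p_{Go} − 6)(47 − 3p_{Go} + 2p_{Hop}).
∂π/∂p_{Go} = 65 − 6p_{Go} + 2p_{Hop} = 0 ⇒ p_{Go} = 65/6 + (1/3)p_{Hop}.
Setting p_{Go} = p_{Hop} in the reaction function: p_{Go} = 65/6 + (1/3)p_{Go}, so p_{Go} = (65/6) / (2/3) = 16.25.
q_{Go} = 47 − 3·16.25 + 2·16.25 = 30.75.
Profit = (16.25 − 6)·30.75 = 315.1875.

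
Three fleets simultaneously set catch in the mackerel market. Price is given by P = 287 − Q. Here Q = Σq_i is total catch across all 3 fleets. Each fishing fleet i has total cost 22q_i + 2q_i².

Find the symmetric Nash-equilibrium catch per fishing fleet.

A representative fishing fleet's profit is π_i = q_i(287 − Q) − 22q_i − 2q_i², with Q = q_i + Σ_{j≠i} q_j.
First-order condition: 265 − 6q_i − Σ_{j≠i} q_j = 0.
Imposing symmetry (q_j = q for all j) turns Σ_{j≠i} q_j into 2q, so 265 = 8q and q = 33.125.

33.125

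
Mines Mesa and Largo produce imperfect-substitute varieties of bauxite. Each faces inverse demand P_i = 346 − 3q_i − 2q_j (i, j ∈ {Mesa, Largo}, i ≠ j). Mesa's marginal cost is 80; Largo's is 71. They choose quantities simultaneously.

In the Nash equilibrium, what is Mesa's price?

178.0625

Mine Mesa's profit: π = q_{Mesa}(346 − 3q_{Mesa} − 2q_{Largo}) − 80q_{Mesa}.
∂π/∂q_{Mesa} = 266 − 6q_{Mesa} − 2q_{Largo} = 0 ⇒ q_{Mesa} = 133/3 − (1/3)q_{Largo}.
Similarly q_{Largo} = 275/6 − (1/3)q_{Mesa}.
Solving the two reaction functions simultaneously: (1 − (−1/3)(−1/3))q_{Mesa} = 133/3 − (1/3)·(275/6), so (8/9)q_{Mesa} = 523/18 and q_{Mesa} = 32.6875.
Then q_{Largo} = 275/6 − (1/3)·32.6875 = 34.9375.
P_{Mesa} = 346 − 3·32.6875 − 2·34.9375 = 178.0625.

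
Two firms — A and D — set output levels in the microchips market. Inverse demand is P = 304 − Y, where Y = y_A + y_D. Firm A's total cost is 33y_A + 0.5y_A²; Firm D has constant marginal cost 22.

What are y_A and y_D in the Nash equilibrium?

Firm A's profit: π = y_A(304 − (y_A + y_D)) − 33y_A − 0.5y_A².
∂π/∂y_A = 271 − 3y_A − y_D = 0, so y_A = 271/3 − (1/3)y_D.
For D: ∂π/∂y_D = 282 − 2y_D − y_A = 0 ⇒ y_D = 141 − 0.5y_A.
Solving the two reaction functions simultaneously: (1 − (−1/3)(−0.5))y_A = 271/3 − (1/3)·141, so (5/6)y_A = 130/3 and y_A = 52.
Then y_D = 141 − 0.5·52 = 115.

52, 115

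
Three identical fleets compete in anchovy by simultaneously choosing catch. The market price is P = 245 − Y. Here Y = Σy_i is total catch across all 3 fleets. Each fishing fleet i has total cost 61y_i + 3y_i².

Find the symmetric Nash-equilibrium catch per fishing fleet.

A representative fishing fleet's profit is π_i = y_i(245 − Y) − 61y_i − 3y_i², with Y = y_i + Σ_{j≠i} y_j.
First-order condition: 184 − 8y_i − Σ_{j≠i} y_j = 0.
In a symmetric equilibrium every fishing fleet chooses the same y, so Σ_{j≠i} y_j = 2y. The condition becomes 184 − 10y = 0, giving y = 184/10 = 18.4.

18.4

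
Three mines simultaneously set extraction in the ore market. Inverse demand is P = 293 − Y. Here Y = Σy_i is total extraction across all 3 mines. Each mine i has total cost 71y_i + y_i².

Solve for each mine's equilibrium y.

A representative mine's profit is π_i = y_i(293 − Y) − 71y_i − y_i², with Y = y_i + Σ_{j≠i} y_j.
First-order condition: 222 − 4y_i − Σ_{j≠i} y_j = 0.
In a symmetric equilibrium every mine chooses the same y, so Σ_{j≠i} y_j = 2y. The condition becomes 222 − 6y = 0, giving y = 222/6 = 37.

37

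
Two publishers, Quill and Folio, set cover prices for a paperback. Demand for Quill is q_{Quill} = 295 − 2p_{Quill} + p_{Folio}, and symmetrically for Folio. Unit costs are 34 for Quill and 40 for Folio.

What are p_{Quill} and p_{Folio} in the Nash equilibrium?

121.8, 124.2

Quill's profit: π = (p_{Quill} − 34)(295 − 2p_{Quill} + p_{Folio}).
∂π/∂p_{Quill} = 363 − 4p_{Quill} + p_{Folio} = 0 ⇒ p_{Quill} = 90.75 + 0.25p_{Folio}.
Similarly p_{Folio} = 93.75 + 0.25p_{Quill}.
Solving the two reaction functions simultaneously: (1 − (0.25)(0.25))p_{Quill} = 90.75 + 0.25·93.75, so 0.9375p_{Quill} = 114.1875 and p_{Quill} = 121.8.
Then p_{Folio} = 93.75 + 0.25·121.8 = 124.2.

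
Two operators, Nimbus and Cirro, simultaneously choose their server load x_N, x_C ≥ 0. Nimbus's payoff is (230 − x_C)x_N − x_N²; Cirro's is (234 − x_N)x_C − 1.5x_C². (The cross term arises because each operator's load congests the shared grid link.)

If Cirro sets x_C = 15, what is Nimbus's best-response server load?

107.5

Expanding Nimbus's payoff: 230x_N − x_Cx_N − x_N².
∂π/∂x_N = 230 − x_C − 2x_N = 0, so x_N = 115 − 0.5x_C.
At x_C = 15: x_N = 115 − 0.5·15 = 107.5.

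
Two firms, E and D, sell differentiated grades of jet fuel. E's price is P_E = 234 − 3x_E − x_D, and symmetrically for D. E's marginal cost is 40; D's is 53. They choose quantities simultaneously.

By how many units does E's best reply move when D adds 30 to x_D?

Firm E's profit: π = x_E(234 − 3x_E − x_D) − 40x_E.
∂π/∂x_E = 194 − 6x_E − x_D = 0 ⇒ x_E = 97/3 − (1/6)x_D.
The reaction-function slope is −1/6, so a 30-unit rise in x_D moves x_E by −1/6 × 30 = −5. E's best response falls — the actions are strategic substitutes.

-5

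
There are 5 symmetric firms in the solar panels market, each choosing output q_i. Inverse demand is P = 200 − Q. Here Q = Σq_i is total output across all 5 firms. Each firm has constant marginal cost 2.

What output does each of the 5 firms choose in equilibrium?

33

A representative firm's profit is π_i = q_i(200 − Q) − 2q_i, with Q = q_i + Σ_{j≠i} q_j.
First-order condition: 198 − 2q_i − Σ_{j≠i} q_j = 0.
With identical firms, set every q_j = q: then 198 − 2q − 4q = 0, i.e. q = 198/6 = 33.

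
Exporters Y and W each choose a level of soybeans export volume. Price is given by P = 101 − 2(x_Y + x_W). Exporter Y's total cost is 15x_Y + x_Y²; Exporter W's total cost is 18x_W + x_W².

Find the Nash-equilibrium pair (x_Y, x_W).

Exporter Y's profit: π = x_Y(101 − 2(x_Y + x_W)) − 15x_Y − x_Y².
∂π/∂x_Y = 86 − 6x_Y − 2x_W = 0, so x_Y = 43/3 − (1/3)x_W.
By the same steps for W: x_W = 83/6 − (1/3)x_Y.
Solving the two reaction functions simultaneously: (1 − (−1/3)(−1/3))x_Y = 43/3 − (1/3)·(83/6), so (8/9)x_Y = 175/18 and x_Y = 10.9375.
Then x_W = 83/6 − (1/3)·10.9375 = 10.1875.

10.9375, 10.1875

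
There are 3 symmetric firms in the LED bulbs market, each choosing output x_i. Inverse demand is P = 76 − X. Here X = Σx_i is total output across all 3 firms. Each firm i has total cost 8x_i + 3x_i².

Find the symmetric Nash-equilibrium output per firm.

6.8

A representative firm's profit is π_i = x_i(76 − X) − 8x_i − 3x_i², with X = x_i + Σ_{j≠i} x_j.
First-order condition: 68 − 8x_i − Σ_{j≠i} x_j = 0.
With identical firms, set every x_j = x: then 68 − 8x − 2x = 0, i.e. x = 68/10 = 6.8.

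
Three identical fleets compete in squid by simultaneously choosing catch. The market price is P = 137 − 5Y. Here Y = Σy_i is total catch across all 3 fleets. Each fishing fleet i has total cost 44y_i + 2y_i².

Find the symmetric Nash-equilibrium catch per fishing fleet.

A representative fishing fleet's profit is π_i = y_i(137 − 5Y) − 44y_i − 2y_i², with Y = y_i + Σ_{j≠i} y_j.
First-order condition: 93 − 14y_i − 5Σ_{j≠i} y_j = 0.
With identical fishing fleets, set every y_j = y: then 93 − 14y − 10y = 0, i.e. y = 93/24 = 3.875.

3.875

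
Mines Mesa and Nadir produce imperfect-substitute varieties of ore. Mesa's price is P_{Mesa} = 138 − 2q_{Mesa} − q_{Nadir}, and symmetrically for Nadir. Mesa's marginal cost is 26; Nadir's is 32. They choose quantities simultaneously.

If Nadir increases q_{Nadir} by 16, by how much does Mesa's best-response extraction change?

Mine Mesa's profit: π = q_{Mesa}(138 − 2q_{Mesa} − q_{Nadir}) − 26q_{Mesa}.
∂π/∂q_{Mesa} = 112 − 4q_{Mesa} − q_{Nadir} = 0 ⇒ q_{Mesa} = 28 − 0.25q_{Nadir}.
The reaction-function slope is −0.25, so a 16-unit rise in q_{Nadir} moves q_{Mesa} by −0.25 × 16 = −4. Mesa's best response falls — the actions are strategic substitutes.

-4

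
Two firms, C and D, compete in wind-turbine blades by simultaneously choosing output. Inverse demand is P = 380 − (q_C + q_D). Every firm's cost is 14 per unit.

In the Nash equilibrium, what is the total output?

244

Firm C's profit: π = q_C(380 − (q_C + q_D)) − 14q_C.
∂π/∂q_C = 366 − 2q_C − q_D = 0, so q_C = 183 − 0.5q_D.
By symmetry q_D = q_C; substituting into the reaction function, 1.5q_C = 183 and q_C = 122.
Total output: 122 + 122 = 244.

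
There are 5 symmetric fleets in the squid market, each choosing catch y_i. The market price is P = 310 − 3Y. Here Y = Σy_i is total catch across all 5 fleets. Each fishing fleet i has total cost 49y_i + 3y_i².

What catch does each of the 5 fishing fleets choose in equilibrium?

10.875

A representative fishing fleet's profit is π_i = y_i(310 − 3Y) − 49y_i − 3y_i², with Y = y_i + Σ_{j≠i} y_j.
First-order condition: 261 − 12y_i − 3Σ_{j≠i} y_j = 0.
With identical fishing fleets, set every y_j = y: then 261 − 12y − 12y = 0, i.e. y = 261/24 = 10.875.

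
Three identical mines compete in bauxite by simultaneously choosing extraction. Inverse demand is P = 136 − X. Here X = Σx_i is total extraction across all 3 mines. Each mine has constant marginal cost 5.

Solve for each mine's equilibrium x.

A representative mine's profit is π_i = x_i(136 − X) − 5x_i, with X = x_i + Σ_{j≠i} x_j.
First-order condition: 131 − 2x_i − Σ_{j≠i} x_j = 0.
In a symmetric equilibrium every mine chooses the same x, so Σ_{j≠i} x_j = 2x. The condition becomes 131 − 4x = 0, giving x = 131/4 = 32.75.

32.75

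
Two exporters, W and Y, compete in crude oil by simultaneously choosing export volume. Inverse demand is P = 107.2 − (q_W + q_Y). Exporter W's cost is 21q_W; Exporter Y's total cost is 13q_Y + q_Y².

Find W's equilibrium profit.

1281.64

Exporter W's profit: π = q_W(107.2 − (q_W + q_Y)) − 21q_W.
∂π/∂q_W = 86.2 − 2q_W − q_Y = 0, so q_W = 43.1 − 0.5q_Y.
For Y: ∂π/∂q_Y = 94.2 − 4q_Y − q_W = 0 ⇒ q_Y = 23.55 − 0.25q_W.
Plugging q_Y into W's best response: q_W = 43.1 − 0.5(23.55 − 0.25q_W) ⇒ 0.875q_W = 31.325, so q_W = 35.8.
Then q_Y = 23.55 − 0.25·35.8 = 14.6.
Price P = 107.2 − 50.4 = 56.8.
W's profit: (56.8 − 21)·35.8 = 1281.64.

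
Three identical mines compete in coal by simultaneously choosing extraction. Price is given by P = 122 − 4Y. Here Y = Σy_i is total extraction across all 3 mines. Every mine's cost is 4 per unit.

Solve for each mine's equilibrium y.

7.375

A representative mine's profit is π_i = y_i(122 − 4Y) − 4y_i, with Y = y_i + Σ_{j≠i} y_j.
First-order condition: 118 − 8y_i − 4Σ_{j≠i} y_j = 0.
Imposing symmetry (y_j = y for all j) turns Σ_{j≠i} y_j into 2y, so 118 = 16y and y = 7.375.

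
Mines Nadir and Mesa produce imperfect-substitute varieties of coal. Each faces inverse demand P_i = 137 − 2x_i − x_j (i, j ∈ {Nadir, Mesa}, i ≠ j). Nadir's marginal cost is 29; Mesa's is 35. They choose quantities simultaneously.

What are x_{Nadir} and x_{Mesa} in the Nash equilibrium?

22, 20

Mine Nadir's profit: π = x_{Nadir}(137 − 2x_{Nadir} − x_{Mesa}) − 29x_{Nadir}.
∂π/∂x_{Nadir} = 108 − 4x_{Nadir} − x_{Mesa} = 0 ⇒ x_{Nadir} = 27 − 0.25x_{Mesa}.
Similarly x_{Mesa} = 25.5 − 0.25x_{Nadir}.
Solving the two reaction functions simultaneously: (1 − (−0.25)(−0.25))x_{Nadir} = 27 − 0.25·25.5, so 0.9375x_{Nadir} = 20.625 and x_{Nadir} = 22.
Then x_{Mesa} = 25.5 − 0.25·22 = 20.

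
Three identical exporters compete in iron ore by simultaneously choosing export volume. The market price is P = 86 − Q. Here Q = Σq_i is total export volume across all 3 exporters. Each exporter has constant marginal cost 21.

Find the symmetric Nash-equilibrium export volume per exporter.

16.25

A representative exporter's profit is π_i = q_i(86 − Q) − 21q_i, with Q = q_i + Σ_{j≠i} q_j.
First-order condition: 65 − 2q_i − Σ_{j≠i} q_j = 0.
With identical exporters, set every q_j = q: then 65 − 2q − 2q = 0, i.e. q = 65/4 = 16.25.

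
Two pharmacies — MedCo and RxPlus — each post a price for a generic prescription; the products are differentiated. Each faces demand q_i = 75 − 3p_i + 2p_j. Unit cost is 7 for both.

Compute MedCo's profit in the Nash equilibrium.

MedCo's profit: π = (p_{MedCo} − 7)(75 − 3p_{MedCo} + 2p_{RxPlus}).
∂π/∂p_{MedCo} = 96 − 6p_{MedCo} + 2p_{RxPlus} = 0 ⇒ p_{MedCo} = 16 + (1/3)p_{RxPlus}.
Setting p_{MedCo} = p_{RxPlus} in the reaction function: p_{MedCo} = 16 + (1/3)p_{MedCo}, so p_{MedCo} = 16 / (2/3) = 24.
q_{MedCo} = 75 − 3·24 + 2·24 = 51.
Profit = (24 − 7)·51 = 867.

867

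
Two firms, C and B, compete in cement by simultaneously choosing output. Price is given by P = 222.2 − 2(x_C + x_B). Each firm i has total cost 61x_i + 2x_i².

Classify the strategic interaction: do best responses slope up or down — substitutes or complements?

Firm C's profit: π = x_C(222.2 − 2(x_C + x_B)) − 61x_C − 2x_C².
∂π/∂x_C = 161.2 − 8x_C − 2x_B = 0, so x_C = 20.15 − 0.25x_B.
The best-response slope dx_C/dx_B = −0.25 < 0: the reaction function is downward-sloping, so the choices are strategic substitutes.

strategic substitutes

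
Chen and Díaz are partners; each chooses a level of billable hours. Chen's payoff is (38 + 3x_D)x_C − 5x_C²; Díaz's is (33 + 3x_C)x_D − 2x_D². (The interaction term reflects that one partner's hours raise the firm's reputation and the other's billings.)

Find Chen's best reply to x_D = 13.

Expanding Chen's payoff: 38x_C + 3x_Dx_C − 5x_C².
∂π/∂x_C = 38 + 3x_D − 10x_C = 0, so x_C = 3.8 + 0.3x_D.
At x_D = 13: x_C = 3.8 + 0.3·13 = 7.7.

7.7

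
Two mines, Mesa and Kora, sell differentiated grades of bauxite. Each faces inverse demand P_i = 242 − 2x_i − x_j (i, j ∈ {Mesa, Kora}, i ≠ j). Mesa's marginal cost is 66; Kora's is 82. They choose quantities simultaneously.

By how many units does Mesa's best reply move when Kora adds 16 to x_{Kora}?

Mine Mesa's profit: π = x_{Mesa}(242 − 2x_{Mesa} − x_{Kora}) − 66x_{Mesa}.
∂π/∂x_{Mesa} = 176 − 4x_{Mesa} − x_{Kora} = 0 ⇒ x_{Mesa} = 44 − 0.25x_{Kora}.
The reaction-function slope is −0.25, so a 16-unit rise in x_{Kora} moves x_{Mesa} by −0.25 × 16 = −4. Mesa's best response falls — the actions are strategic substitutes.

-4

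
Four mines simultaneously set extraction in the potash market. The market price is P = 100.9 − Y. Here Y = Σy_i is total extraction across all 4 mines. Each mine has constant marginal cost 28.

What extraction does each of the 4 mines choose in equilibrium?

A representative mine's profit is π_i = y_i(100.9 − Y) − 28y_i, with Y = y_i + Σ_{j≠i} y_j.
First-order condition: 72.9 − 2y_i − Σ_{j≠i} y_j = 0.
With identical mines, set every y_j = y: then 72.9 − 2y − 3y = 0, i.e. y = 72.9/5 = 14.58.

14.58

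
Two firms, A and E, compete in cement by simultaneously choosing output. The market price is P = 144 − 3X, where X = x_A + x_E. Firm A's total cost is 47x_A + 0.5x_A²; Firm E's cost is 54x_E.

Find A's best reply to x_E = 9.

10

Firm A's profit: π = x_A(144 − 3(x_A + x_E)) − 47x_A − 0.5x_A².
∂π/∂x_A = 97 − 7x_A − 3x_E = 0, so x_A = 97/7 − (3/7)x_E.
At x_E = 9: x_A = 97/7 − (3/7)·9 = 10.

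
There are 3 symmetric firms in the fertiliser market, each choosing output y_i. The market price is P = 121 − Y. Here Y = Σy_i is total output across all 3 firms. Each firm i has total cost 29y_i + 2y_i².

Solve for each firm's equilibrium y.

11.5

A representative firm's profit is π_i = y_i(121 − Y) − 29y_i − 2y_i², with Y = y_i + Σ_{j≠i} y_j.
First-order condition: 92 − 6y_i − Σ_{j≠i} y_j = 0.
Imposing symmetry (y_j = y for all j) turns Σ_{j≠i} y_j into 2y, so 92 = 8y and y = 11.5.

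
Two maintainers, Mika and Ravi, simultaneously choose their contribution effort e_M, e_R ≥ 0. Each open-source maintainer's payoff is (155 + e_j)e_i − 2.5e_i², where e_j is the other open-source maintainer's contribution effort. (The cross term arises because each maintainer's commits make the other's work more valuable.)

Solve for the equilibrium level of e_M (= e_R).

38.75

Mika's payoff is (155 + e_R)e_M − 2.5e_M².
∂π/∂e_M = 155 + e_R − 5e_M = 0, so e_M = 31 + 0.2e_R.
By symmetry e_R = e_M; substituting into the reaction function, 0.8e_M = 31 and e_M = 38.75.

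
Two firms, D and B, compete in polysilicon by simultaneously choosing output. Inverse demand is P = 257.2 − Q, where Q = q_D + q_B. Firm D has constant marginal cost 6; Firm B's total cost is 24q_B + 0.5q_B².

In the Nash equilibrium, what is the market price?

110.08

Firm D's profit: π = q_D(257.2 − (q_D + q_B)) − 6q_D.
∂π/∂q_D = 251.2 − 2q_D − q_B = 0, so q_D = 125.6 − 0.5q_B.
For B: ∂π/∂q_B = 233.2 − 3q_B − q_D = 0 ⇒ q_B = 1166/15 − (1/3)q_D.
Solving the two reaction functions simultaneously: (1 − (−0.5)(−1/3))q_D = 125.6 − 0.5·(1166/15), so (5/6)q_D = 1301/15 and q_D = 104.08.
Then q_B = 1166/15 − (1/3)·104.08 = 43.04.
Equilibrium price: P = 257.2 − 147.12 = 110.08.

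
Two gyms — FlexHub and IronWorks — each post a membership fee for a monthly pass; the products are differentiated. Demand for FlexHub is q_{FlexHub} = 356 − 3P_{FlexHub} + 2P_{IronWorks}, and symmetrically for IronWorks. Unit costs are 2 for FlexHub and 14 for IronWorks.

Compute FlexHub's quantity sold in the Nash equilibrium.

272.25

FlexHub's profit: π = (P_{FlexHub} − 2)(356 − 3P_{FlexHub} + 2P_{IronWorks}).
∂π/∂P_{FlexHub} = 362 − 6P_{FlexHub} + 2P_{IronWorks} = 0 ⇒ P_{FlexHub} = 181/3 + (1/3)P_{IronWorks}.
Similarly P_{IronWorks} = 199/3 + (1/3)P_{FlexHub}.
Solving the two reaction functions simultaneously: (1 − (1/3)(1/3))P_{FlexHub} = 181/3 + (1/3)·(199/3), so (8/9)P_{FlexHub} = 742/9 and P_{FlexHub} = 92.75.
Then P_{IronWorks} = 199/3 + (1/3)·92.75 = 97.25.
q_{FlexHub} = 356 − 3·92.75 + 2·97.25 = 272.25.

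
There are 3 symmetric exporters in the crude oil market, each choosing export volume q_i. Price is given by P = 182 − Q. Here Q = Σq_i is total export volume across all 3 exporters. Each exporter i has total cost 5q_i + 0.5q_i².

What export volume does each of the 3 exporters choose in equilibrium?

35.4

A representative exporter's profit is π_i = q_i(182 − Q) − 5q_i − 0.5q_i², with Q = q_i + Σ_{j≠i} q_j.
First-order condition: 177 − 3q_i − Σ_{j≠i} q_j = 0.
In a symmetric equilibrium every exporter chooses the same q, so Σ_{j≠i} q_j = 2q. The condition becomes 177 − 5q = 0, giving q = 177/5 = 35.4.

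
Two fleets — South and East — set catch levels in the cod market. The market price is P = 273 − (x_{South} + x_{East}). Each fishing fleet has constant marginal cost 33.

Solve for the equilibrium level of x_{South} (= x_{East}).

Fishing fleet South's profit: π = x_{South}(273 − (x_{South} + x_{East})) − 33x_{South}.
∂π/∂x_{South} = 240 − 2x_{South} − x_{East} = 0, so x_{South} = 120 − 0.5x_{East}.
By symmetry x_{East} = x_{South}; substituting into the reaction function, 1.5x_{South} = 120 and x_{South} = 80.

80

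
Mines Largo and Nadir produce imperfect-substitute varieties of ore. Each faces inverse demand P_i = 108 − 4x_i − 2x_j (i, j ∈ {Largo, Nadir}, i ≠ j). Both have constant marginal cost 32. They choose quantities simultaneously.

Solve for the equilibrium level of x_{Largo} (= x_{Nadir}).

Mine Largo's profit: π = x_{Largo}(108 − 4x_{Largo} − 2x_{Nadir}) − 32x_{Largo}.
∂π/∂x_{Largo} = 76 − 8x_{Largo} − 2x_{Nadir} = 0 ⇒ x_{Largo} = 9.5 − 0.25x_{Nadir}.
By symmetry x_{Nadir} = x_{Largo}; substituting into the reaction function, 1.25x_{Largo} = 9.5 and x_{Largo} = 7.6.

7.6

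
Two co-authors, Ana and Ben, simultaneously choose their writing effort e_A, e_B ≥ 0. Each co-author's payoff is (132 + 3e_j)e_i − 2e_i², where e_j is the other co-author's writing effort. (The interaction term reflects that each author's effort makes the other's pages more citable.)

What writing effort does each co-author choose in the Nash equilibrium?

Ana's payoff is (132 + 3e_B)e_A − 2e_A².
∂π/∂e_A = 132 + 3e_B − 4e_A = 0, so e_A = 33 + 0.75e_B.
By symmetry e_B = e_A; substituting into the reaction function, 0.25e_A = 33 and e_A = 132.

132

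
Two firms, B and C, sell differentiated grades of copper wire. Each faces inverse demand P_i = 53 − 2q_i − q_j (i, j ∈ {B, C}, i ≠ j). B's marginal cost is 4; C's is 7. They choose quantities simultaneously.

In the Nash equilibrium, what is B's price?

24

Firm B's profit: π = q_B(53 − 2q_B − q_C) − 4q_B.
∂π/∂q_B = 49 − 4q_B − q_C = 0 ⇒ q_B = 12.25 − 0.25q_C.
Similarly q_C = 11.5 − 0.25q_B.
Solving the two reaction functions simultaneously: (1 − (−0.25)(−0.25))q_B = 12.25 − 0.25·11.5, so 0.9375q_B = 9.375 and q_B = 10.
Then q_C = 11.5 − 0.25·10 = 9.
P_B = 53 − 2·10 − 9 = 24.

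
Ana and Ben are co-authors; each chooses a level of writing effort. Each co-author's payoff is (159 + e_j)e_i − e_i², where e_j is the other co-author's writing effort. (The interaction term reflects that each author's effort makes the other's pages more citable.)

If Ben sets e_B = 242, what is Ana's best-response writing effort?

200.5

Ana's payoff is (159 + e_B)e_A − e_A².
∂π/∂e_A = 159 + e_B − 2e_A = 0, so e_A = 79.5 + 0.5e_B.
At e_B = 242: e_A = 79.5 + 0.5·242 = 200.5.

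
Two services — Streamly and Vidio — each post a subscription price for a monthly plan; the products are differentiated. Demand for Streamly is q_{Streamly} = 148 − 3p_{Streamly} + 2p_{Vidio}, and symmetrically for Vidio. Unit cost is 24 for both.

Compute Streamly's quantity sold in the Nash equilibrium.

Streamly's profit: π = (p_{Streamly} − 24)(148 − 3p_{Streamly} + 2p_{Vidio}).
∂π/∂p_{Streamly} = 220 − 6p_{Streamly} + 2p_{Vidio} = 0 ⇒ p_{Streamly} = 110/3 + (1/3)p_{Vidio}.
The game is symmetric, so in equilibrium p_{Vidio} = p_{Streamly}: the reaction function gives (2/3)p_{Streamly} = 110/3, hence p_{Streamly} = 55.
q_{Streamly} = 148 − 3·55 + 2·55 = 93.

93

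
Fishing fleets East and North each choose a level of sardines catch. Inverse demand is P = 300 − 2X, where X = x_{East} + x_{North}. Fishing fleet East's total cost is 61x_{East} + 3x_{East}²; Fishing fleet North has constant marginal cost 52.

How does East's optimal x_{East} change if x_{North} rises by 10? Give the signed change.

Fishing fleet East's profit: π = x_{East}(300 − 2(x_{East} + x_{North})) − 61x_{East} − 3x_{East}².
∂π/∂x_{East} = 239 − 10x_{East} − 2x_{North} = 0, so x_{East} = 23.9 − 0.2x_{North}.
The reaction-function slope is −0.2, so a 10-unit rise in x_{North} moves x_{East} by −0.2 × 10 = −2. East's best response falls — the actions are strategic substitutes.

-2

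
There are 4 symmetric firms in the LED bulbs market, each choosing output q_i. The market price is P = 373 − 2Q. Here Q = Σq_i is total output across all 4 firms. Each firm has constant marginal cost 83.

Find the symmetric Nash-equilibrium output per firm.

A representative firm's profit is π_i = q_i(373 − 2Q) − 83q_i, with Q = q_i + Σ_{j≠i} q_j.
First-order condition: 290 − 4q_i − 2Σ_{j≠i} q_j = 0.
With identical firms, set every q_j = q: then 290 − 4q − 6q = 0, i.e. q = 290/10 = 29.

29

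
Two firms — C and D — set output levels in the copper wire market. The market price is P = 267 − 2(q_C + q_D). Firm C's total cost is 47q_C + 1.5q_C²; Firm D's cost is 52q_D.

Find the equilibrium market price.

140.75

Firm C's profit: π = q_C(267 − 2(q_C + q_D)) − 47q_C − 1.5q_C².
∂π/∂q_C = 220 − 7q_C − 2q_D = 0, so q_C = 220/7 − (2/7)q_D.
For D: ∂π/∂q_D = 215 − 4q_D − 2q_C = 0 ⇒ q_D = 53.75 − 0.5q_C.
Solving the two reaction functions simultaneously: (1 − (−2/7)(−0.5))q_C = 220/7 − (2/7)·53.75, so (6/7)q_C = 225/14 and q_C = 18.75.
Then q_D = 53.75 − 0.5·18.75 = 44.375.
Equilibrium price: P = 267 − 2·63.125 = 140.75.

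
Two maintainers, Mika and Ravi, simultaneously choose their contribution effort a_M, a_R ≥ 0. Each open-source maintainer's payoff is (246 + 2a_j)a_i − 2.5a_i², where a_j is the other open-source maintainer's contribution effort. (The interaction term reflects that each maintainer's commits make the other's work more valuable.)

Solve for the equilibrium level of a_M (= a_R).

Mika's payoff is (246 + 2a_R)a_M − 2.5a_M².
∂π/∂a_M = 246 + 2a_R − 5a_M = 0, so a_M = 49.2 + 0.4a_R.
The game is symmetric, so in equilibrium a_R = a_M: the reaction function gives 0.6a_M = 49.2, hence a_M = 82.

82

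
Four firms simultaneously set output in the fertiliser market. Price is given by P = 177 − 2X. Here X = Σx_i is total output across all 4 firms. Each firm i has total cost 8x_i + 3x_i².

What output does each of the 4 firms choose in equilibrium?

A representative firm's profit is π_i = x_i(177 − 2X) − 8x_i − 3x_i², with X = x_i + Σ_{j≠i} x_j.
First-order condition: 169 − 10x_i − 2Σ_{j≠i} x_j = 0.
In a symmetric equilibrium every firm chooses the same x, so Σ_{j≠i} x_j = 3x. The condition becomes 169 − 16x = 0, giving x = 169/16 = 10.5625.

10.5625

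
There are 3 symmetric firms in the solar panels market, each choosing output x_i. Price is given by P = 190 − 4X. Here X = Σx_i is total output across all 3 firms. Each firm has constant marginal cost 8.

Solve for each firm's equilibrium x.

11.375

A representative firm's profit is π_i = x_i(190 − 4X) − 8x_i, with X = x_i + Σ_{j≠i} x_j.
First-order condition: 182 − 8x_i − 4Σ_{j≠i} x_j = 0.
Imposing symmetry (x_j = x for all j) turns Σ_{j≠i} x_j into 2x, so 182 = 16x and x = 11.375.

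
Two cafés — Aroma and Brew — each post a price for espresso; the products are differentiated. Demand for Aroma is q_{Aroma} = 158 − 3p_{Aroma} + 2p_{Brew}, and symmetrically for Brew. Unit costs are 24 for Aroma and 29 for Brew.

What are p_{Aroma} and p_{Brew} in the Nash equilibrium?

58.4375, 60.3125

Aroma's profit: π = (p_{Aroma} − 24)(158 − 3p_{Aroma} + 2p_{Brew}).
∂π/∂p_{Aroma} = 230 − 6p_{Aroma} + 2p_{Brew} = 0 ⇒ p_{Aroma} = 115/3 + (1/3)p_{Brew}.
Similarly p_{Brew} = 245/6 + (1/3)p_{Aroma}.
Solving the two reaction functions simultaneously: (1 − (1/3)(1/3))p_{Aroma} = 115/3 + (1/3)·(245/6), so (8/9)p_{Aroma} = 935/18 and p_{Aroma} = 58.4375.
Then p_{Brew} = 245/6 + (1/3)·58.4375 = 60.3125.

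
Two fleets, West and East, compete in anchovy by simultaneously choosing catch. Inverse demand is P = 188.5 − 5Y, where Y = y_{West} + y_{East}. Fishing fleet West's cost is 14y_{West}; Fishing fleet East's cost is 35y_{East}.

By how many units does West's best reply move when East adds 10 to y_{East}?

Fishing fleet West's profit: π = y_{West}(188.5 − 5(y_{West} + y_{East})) − 14y_{West}.
∂π/∂y_{West} = 174.5 − 10y_{West} − 5y_{East} = 0, so y_{West} = 17.45 − 0.5y_{East}.
The reaction-function slope is −0.5, so a 10-unit rise in y_{East} moves y_{West} by −0.5 × 10 = −5. West's best response falls — the actions are strategic substitutes.

-5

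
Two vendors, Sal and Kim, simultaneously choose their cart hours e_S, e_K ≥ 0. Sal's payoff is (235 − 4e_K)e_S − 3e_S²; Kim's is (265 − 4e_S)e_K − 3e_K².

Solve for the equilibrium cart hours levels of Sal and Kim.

Expanding Sal's payoff: 235e_S − 4e_Ke_S − 3e_S².
∂π/∂e_S = 235 − 4e_K − 6e_S = 0, so e_S = 235/6 − (2/3)e_K.
Likewise for Kim: e_K = 265/6 − (2/3)e_S.
Plugging e_K into Sal's best response: e_S = 235/6 − (2/3)(265/6 − (2/3)e_S) ⇒ (5/9)e_S = 175/18, so e_S = 17.5.
Then e_K = 265/6 − (2/3)·17.5 = 32.5.

17.5, 32.5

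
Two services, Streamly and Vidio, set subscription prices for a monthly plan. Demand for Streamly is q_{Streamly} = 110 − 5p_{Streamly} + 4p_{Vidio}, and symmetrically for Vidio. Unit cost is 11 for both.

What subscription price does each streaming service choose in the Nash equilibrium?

Streamly's profit: π = (p_{Streamly} − 11)(110 − 5p_{Streamly} + 4p_{Vidio}).
∂π/∂p_{Streamly} = 165 − 10p_{Streamly} + 4p_{Vidio} = 0 ⇒ p_{Streamly} = 16.5 + 0.4p_{Vidio}.
Setting p_{Streamly} = p_{Vidio} in the reaction function: p_{Streamly} = 16.5 + 0.4p_{Streamly}, so p_{Streamly} = 16.5 / 0.6 = 27.5.

27.5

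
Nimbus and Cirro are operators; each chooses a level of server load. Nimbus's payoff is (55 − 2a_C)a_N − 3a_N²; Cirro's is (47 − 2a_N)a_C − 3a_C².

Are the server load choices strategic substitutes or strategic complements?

strategic substitutes

Expanding Nimbus's payoff: 55a_N − 2a_Ca_N − 3a_N².
∂π/∂a_N = 55 − 2a_C − 6a_N = 0, so a_N = 55/6 − (1/3)a_C.
The best-response slope da_N/da_C = −1/3 < 0: the reaction function is downward-sloping, so the choices are strategic substitutes.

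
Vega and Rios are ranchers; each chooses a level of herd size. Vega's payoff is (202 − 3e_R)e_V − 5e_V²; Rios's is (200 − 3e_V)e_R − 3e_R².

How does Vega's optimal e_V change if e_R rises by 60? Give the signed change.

-18

Expanding Vega's payoff: 202e_V − 3e_Re_V − 5e_V².
∂π/∂e_V = 202 − 3e_R − 10e_V = 0, so e_V = 20.2 − 0.3e_R.
The reaction-function slope is −0.3, so a 60-unit rise in e_R moves e_V by −0.3 × 60 = −18. Vega's best response falls — the actions are strategic substitutes.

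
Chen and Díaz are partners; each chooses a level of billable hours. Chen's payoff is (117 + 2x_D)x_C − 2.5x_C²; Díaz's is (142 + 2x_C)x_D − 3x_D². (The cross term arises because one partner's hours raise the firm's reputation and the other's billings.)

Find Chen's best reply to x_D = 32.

36.2

Expanding Chen's payoff: 117x_C + 2x_Dx_C − 2.5x_C².
∂π/∂x_C = 117 + 2x_D − 5x_C = 0, so x_C = 23.4 + 0.4x_D.
At x_D = 32: x_C = 23.4 + 0.4·32 = 36.2.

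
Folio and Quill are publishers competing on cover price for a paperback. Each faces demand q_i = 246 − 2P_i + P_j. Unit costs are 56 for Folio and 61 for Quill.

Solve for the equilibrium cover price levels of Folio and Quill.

Folio's profit: π = (P_{Folio} − 56)(246 − 2P_{Folio} + P_{Quill}).
∂π/∂P_{Folio} = 358 − 4P_{Folio} + P_{Quill} = 0 ⇒ P_{Folio} = 89.5 + 0.25P_{Quill}.
Similarly P_{Quill} = 92 + 0.25P_{Folio}.
Solving the two reaction functions simultaneously: (1 − (0.25)(0.25))P_{Folio} = 89.5 + 0.25·92, so 0.9375P_{Folio} = 112.5 and P_{Folio} = 120.
Then P_{Quill} = 92 + 0.25·120 = 122.

120, 122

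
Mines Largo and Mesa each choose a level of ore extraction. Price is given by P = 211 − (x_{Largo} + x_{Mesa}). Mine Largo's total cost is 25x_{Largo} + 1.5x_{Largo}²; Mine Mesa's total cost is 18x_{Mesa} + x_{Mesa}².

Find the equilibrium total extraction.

Mine Largo's profit: π = x_{Largo}(211 − (x_{Largo} + x_{Mesa})) − 25x_{Largo} − 1.5x_{Largo}².
∂π/∂x_{Largo} = 186 − 5x_{Largo} − x_{Mesa} = 0, so x_{Largo} = 37.2 − 0.2x_{Mesa}.
For Mesa: ∂π/∂x_{Mesa} = 193 − 4x_{Mesa} − x_{Largo} = 0 ⇒ x_{Mesa} = 48.25 − 0.25x_{Largo}.
Substituting the second reaction function into the first: x_{Largo} = 37.2 − 0.2(48.25 − 0.25x_{Largo}), which gives 0.95x_{Largo} = 27.55 ⇒ x_{Largo} = 29.
Then x_{Mesa} = 48.25 − 0.25·29 = 41.
Total extraction: 29 + 41 = 70.

70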